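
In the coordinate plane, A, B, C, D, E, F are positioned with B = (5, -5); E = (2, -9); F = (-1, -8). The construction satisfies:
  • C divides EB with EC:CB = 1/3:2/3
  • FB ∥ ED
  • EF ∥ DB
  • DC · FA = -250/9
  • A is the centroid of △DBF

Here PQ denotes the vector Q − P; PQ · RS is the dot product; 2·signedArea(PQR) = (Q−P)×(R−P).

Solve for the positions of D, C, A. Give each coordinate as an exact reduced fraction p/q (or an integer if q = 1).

1. D_x = 8  [EF ∥ DB ∩ FB ∥ ED]
2. D_y = -6  [EF ∥ DB ∩ FB ∥ ED]
   → D = (8, -6)
3. C_x = 3  [C divides EB with EC:CB = 1/3:2/3]
4. C_y = -23/3  [C divides EB with EC:CB = 1/3:2/3]
   → C = (3, -23/3)
5. A_x = 4  [A is the centroid of △DBF]
6. A_y = -19/3  [A is the centroid of △DBF]
   → A = (4, -19/3)

A = (4, -19/3)
C = (3, -23/3)
D = (8, -6)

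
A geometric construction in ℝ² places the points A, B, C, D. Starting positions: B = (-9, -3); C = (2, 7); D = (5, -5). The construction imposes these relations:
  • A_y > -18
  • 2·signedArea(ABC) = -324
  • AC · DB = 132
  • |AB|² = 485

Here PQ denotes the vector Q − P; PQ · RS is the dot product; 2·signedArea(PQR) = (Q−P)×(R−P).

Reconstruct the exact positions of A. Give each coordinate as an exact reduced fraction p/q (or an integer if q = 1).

A = (8, -17)

1. A_x = 8  [AC · DB = 132 ∩ 2·signedArea(ABC) = -324]
2. A_y = -17  [AC · DB = 132 ∩ 2·signedArea(ABC) = -324]
   → A = (8, -17)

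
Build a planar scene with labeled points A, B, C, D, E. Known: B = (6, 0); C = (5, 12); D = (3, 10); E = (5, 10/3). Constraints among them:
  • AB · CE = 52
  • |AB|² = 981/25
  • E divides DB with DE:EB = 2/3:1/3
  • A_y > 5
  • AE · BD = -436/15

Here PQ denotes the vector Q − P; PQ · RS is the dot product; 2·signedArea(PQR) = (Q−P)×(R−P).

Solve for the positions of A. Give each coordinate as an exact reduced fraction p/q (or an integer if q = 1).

A = (21/5, 6)

1. A_x = 21/5  [AB · CE = 52 ∩ AE · BD = -436/15]
2. A_y = 6  [AB · CE = 52 ∩ AE · BD = -436/15]
   → A = (21/5, 6)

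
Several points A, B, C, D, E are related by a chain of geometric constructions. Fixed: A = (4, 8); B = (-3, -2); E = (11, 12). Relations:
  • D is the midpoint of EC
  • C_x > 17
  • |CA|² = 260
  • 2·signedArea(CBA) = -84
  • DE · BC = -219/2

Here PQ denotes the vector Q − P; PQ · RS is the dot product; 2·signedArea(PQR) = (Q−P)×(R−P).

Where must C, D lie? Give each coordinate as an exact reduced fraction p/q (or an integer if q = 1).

C = (18, 16)
D = (29/2, 14)

1. C_x = 18  [line -10·x + 7·y + 68 = 0 ∩ |CA|² = 260]
2. C_y = 16  [line -10·x + 7·y + 68 = 0 ∩ |CA|² = 260]
   → C = (18, 16)
3. D_x = 29/2  [D is the midpoint of EC]
4. D_y = 14  [D is the midpoint of EC]
   → D = (29/2, 14)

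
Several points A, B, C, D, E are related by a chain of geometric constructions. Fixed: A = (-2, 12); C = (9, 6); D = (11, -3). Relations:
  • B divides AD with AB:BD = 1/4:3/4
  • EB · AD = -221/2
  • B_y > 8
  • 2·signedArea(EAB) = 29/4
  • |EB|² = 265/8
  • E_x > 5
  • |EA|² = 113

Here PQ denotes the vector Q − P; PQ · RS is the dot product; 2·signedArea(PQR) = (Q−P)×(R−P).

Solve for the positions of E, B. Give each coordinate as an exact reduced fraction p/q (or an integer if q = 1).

1. B_x = 5/4  [B divides AD with AB:BD = 1/4:3/4]
2. B_y = 33/4  [B divides AD with AB:BD = 1/4:3/4]
   → B = (5/4, 33/4)
3. E_x = 6  [EB · AD = -221/2 ∩ 2·signedArea(EAB) = 29/4]
4. E_y = 5  [EB · AD = -221/2 ∩ 2·signedArea(EAB) = 29/4]
   → E = (6, 5)

B = (5/4, 33/4)
E = (6, 5)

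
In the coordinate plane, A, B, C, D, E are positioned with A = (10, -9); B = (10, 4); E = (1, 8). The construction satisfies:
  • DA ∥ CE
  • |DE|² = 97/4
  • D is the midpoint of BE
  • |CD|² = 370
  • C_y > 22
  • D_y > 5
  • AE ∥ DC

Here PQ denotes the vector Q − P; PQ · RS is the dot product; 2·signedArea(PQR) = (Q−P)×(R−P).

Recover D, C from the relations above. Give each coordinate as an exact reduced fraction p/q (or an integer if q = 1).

1. D_x = 11/2  [D is the midpoint of BE]
2. D_y = 6  [D is the midpoint of BE]
   → D = (11/2, 6)
3. C_x = -7/2  [DA ∥ CE ∩ AE ∥ DC]
4. C_y = 23  [DA ∥ CE ∩ AE ∥ DC]
   → C = (-7/2, 23)

C = (-7/2, 23)
D = (11/2, 6)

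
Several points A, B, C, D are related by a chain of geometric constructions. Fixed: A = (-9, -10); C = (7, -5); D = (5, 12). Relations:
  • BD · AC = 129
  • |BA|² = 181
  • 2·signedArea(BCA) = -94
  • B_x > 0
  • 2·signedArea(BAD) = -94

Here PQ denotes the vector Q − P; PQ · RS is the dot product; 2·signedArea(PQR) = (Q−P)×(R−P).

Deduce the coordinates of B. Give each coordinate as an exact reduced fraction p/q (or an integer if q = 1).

1. B_x = 1  [2·signedArea(BCA) = -94 ∩ BD · AC = 129]
2. B_y = -1  [2·signedArea(BCA) = -94 ∩ BD · AC = 129]
   → B = (1, -1)

B = (1, -1)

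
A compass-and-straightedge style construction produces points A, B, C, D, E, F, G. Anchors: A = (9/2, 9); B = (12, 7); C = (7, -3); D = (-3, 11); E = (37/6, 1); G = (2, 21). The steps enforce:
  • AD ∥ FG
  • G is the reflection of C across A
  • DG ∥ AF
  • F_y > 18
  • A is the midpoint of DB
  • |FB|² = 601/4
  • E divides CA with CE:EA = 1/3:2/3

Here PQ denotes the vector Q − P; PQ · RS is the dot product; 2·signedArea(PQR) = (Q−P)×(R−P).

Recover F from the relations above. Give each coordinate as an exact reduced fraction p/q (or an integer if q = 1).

F = (19/2, 19)

1. F_x = 19/2  [AD ∥ FG ∩ DG ∥ AF]
2. F_y = 19  [AD ∥ FG ∩ DG ∥ AF]
   → F = (19/2, 19)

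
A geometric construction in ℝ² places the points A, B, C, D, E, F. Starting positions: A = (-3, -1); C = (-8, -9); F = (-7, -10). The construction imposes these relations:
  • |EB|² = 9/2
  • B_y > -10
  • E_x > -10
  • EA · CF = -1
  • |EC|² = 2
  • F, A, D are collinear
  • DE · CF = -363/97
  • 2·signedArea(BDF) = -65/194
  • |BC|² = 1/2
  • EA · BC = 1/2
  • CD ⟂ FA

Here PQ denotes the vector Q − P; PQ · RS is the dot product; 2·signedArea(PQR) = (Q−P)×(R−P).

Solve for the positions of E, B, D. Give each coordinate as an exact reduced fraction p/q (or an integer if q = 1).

1. E_x = -9  [line -1·x + 1·y + -1 = 0 ∩ |EC|² = 2]
2. E_y = -8  [line -1·x + 1·y + -1 = 0 ∩ |EC|² = 2]
   → E = (-9, -8)
3. D_x = -659/97  [F, A, D are collinear ∩ CD ⟂ FA]
4. D_y = -925/97  [F, A, D are collinear ∩ CD ⟂ FA]
   → D = (-659/97, -925/97)
5. B_x = -15/2  [EA · BC = 1/2 ∩ 2·signedArea(BDF) = -65/194]
6. B_y = -19/2  [EA · BC = 1/2 ∩ 2·signedArea(BDF) = -65/194]
   → B = (-15/2, -19/2)

B = (-15/2, -19/2)
D = (-659/97, -925/97)
E = (-9, -8)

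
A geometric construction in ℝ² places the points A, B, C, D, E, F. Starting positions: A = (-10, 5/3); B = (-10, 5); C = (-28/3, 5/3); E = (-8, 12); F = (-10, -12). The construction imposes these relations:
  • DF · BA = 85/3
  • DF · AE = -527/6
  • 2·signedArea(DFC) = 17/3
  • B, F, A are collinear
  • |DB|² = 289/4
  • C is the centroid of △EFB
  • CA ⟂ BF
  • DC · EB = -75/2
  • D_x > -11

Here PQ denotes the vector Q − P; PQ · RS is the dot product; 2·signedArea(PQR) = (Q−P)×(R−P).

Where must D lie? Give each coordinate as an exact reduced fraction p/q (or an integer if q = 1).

D = (-10, -7/2)

1. D_x = -10  [DC · EB = -75/2 ∩ DF · BA = 85/3]
2. D_y = -7/2  [DC · EB = -75/2 ∩ DF · BA = 85/3]
   → D = (-10, -7/2)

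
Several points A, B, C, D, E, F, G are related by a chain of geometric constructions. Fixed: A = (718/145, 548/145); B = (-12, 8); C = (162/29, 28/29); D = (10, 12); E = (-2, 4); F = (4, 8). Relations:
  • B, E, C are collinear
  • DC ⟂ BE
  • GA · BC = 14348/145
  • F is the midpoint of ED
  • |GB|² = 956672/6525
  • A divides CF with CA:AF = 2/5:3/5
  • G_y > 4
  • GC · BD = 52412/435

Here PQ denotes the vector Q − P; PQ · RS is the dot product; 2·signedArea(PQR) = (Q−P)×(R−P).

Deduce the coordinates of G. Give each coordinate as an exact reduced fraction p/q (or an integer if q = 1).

1. G_x = -212/435  [GC · BD = 52412/435 ∩ GA · BC = 14348/145]
2. G_y = 616/145  [GC · BD = 52412/435 ∩ GA · BC = 14348/145]
   → G = (-212/435, 616/145)

G = (-212/435, 616/145)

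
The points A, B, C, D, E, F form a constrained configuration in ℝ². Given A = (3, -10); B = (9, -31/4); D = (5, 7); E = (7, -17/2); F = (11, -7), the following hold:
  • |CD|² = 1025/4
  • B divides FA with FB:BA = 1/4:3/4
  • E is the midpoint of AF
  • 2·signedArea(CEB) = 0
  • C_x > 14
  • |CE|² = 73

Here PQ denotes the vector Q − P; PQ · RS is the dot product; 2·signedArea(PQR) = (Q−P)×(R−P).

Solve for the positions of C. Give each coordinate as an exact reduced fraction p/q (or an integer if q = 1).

C = (15, -11/2)

1. C_x = 15  [line -3/4·x + 2·y + 89/4 = 0 ∩ |CD|² = 1025/4]
2. C_y = -11/2  [line -3/4·x + 2·y + 89/4 = 0 ∩ |CD|² = 1025/4]
   → C = (15, -11/2)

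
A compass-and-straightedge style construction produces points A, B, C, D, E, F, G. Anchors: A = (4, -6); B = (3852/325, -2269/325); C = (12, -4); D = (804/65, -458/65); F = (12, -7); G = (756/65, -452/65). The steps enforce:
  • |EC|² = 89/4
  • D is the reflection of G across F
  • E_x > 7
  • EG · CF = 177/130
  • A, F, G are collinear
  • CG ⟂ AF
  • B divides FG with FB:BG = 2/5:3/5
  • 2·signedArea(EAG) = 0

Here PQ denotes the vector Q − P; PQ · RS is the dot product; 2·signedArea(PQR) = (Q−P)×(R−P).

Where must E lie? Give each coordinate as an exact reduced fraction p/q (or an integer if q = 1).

E = (8, -13/2)

1. E_x = 8  [2·signedArea(EAG) = 0 ∩ EG · CF = 177/130]
2. E_y = -13/2  [2·signedArea(EAG) = 0 ∩ EG · CF = 177/130]
   → E = (8, -13/2)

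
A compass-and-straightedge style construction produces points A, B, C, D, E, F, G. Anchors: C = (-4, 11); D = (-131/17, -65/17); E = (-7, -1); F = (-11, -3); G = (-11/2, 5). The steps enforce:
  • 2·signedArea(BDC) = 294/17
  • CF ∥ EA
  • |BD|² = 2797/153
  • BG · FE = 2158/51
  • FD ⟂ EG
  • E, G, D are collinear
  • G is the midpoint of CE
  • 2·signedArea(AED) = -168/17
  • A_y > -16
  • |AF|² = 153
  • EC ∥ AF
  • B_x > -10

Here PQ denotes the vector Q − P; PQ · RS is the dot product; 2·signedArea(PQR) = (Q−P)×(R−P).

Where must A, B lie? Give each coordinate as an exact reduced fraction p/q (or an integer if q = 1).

A = (-14, -15)
B = (-500/51, -385/51)

1. A_x = -14  [EC ∥ AF ∩ CF ∥ EA]
2. A_y = -15  [EC ∥ AF ∩ CF ∥ EA]
   → A = (-14, -15)
3. B_x = -500/51  [2·signedArea(BDC) = 294/17 ∩ BG · FE = 2158/51]
4. B_y = -385/51  [2·signedArea(BDC) = 294/17 ∩ BG · FE = 2158/51]
   → B = (-500/51, -385/51)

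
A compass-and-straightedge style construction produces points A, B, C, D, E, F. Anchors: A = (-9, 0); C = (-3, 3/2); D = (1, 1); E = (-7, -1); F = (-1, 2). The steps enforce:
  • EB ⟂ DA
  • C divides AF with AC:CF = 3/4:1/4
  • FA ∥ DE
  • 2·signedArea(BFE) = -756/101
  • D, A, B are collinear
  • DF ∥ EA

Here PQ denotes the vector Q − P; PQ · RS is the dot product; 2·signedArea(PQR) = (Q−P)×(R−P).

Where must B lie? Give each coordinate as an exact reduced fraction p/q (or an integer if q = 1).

1. B_x = -719/101  [D, A, B are collinear ∩ EB ⟂ DA]
2. B_y = 19/101  [D, A, B are collinear ∩ EB ⟂ DA]
   → B = (-719/101, 19/101)

B = (-719/101, 19/101)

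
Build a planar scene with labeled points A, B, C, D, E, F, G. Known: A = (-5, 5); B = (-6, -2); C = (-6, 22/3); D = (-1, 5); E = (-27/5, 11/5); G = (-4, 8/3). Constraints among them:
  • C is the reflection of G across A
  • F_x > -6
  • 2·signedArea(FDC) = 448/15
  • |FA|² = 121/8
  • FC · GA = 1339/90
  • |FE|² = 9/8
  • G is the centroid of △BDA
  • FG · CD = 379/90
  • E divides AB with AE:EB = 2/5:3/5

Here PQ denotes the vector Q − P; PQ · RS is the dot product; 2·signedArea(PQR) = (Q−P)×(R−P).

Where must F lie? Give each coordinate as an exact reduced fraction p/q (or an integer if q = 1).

F = (-111/20, 23/20)

1. F_x = -111/20  [FC · GA = 1339/90 ∩ FG · CD = 379/90]
2. F_y = 23/20  [FC · GA = 1339/90 ∩ FG · CD = 379/90]
   → F = (-111/20, 23/20)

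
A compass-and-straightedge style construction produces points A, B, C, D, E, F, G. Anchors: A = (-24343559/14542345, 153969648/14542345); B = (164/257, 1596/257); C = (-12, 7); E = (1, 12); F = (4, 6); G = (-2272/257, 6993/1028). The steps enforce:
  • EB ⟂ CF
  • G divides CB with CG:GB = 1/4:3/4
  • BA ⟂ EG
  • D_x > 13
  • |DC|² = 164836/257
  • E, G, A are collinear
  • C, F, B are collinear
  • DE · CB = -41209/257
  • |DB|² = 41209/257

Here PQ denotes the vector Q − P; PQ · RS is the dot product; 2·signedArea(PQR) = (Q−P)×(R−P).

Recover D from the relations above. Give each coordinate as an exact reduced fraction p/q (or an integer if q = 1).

D = (3412/257, 1393/257)

1. D_x = 3412/257  [line -3248/257·x + 203/257·y + 42021/257 = 0 ∩ |DB|² = 41209/257]
2. D_y = 1393/257  [line -3248/257·x + 203/257·y + 42021/257 = 0 ∩ |DB|² = 41209/257]
   → D = (3412/257, 1393/257)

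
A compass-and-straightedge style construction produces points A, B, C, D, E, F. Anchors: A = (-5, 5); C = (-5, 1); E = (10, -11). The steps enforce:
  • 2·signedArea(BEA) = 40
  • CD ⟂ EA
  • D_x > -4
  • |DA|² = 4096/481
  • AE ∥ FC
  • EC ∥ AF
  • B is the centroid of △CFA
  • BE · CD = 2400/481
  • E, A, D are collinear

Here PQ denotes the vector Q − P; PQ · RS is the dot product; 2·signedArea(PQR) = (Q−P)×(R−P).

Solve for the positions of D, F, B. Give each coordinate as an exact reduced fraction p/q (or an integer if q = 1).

B = (-10, 23/3)
D = (-1445/481, 1381/481)
F = (-20, 17)

1. D_x = -1445/481  [E, A, D are collinear ∩ CD ⟂ EA]
2. D_y = 1381/481  [E, A, D are collinear ∩ CD ⟂ EA]
   → D = (-1445/481, 1381/481)
3. F_x = -20  [AE ∥ FC ∩ EC ∥ AF]
4. F_y = 17  [AE ∥ FC ∩ EC ∥ AF]
   → F = (-20, 17)
5. B_x = -10  [B is the centroid of △CFA]
6. B_y = 23/3  [B is the centroid of △CFA]
   → B = (-10, 23/3)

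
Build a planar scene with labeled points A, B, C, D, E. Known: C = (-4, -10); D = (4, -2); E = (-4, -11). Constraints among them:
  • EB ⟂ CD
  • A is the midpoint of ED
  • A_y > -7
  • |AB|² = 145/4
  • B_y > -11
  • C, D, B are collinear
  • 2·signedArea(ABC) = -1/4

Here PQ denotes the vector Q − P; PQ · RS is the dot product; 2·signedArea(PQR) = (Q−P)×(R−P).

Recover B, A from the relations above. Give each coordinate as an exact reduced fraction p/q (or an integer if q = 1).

A = (0, -13/2)
B = (-9/2, -21/2)

1. B_x = -9/2  [C, D, B are collinear ∩ EB ⟂ CD]
2. B_y = -21/2  [C, D, B are collinear ∩ EB ⟂ CD]
   → B = (-9/2, -21/2)
3. A_x = 0  [A is the midpoint of ED]
4. A_y = -13/2  [A is the midpoint of ED]
   → A = (0, -13/2)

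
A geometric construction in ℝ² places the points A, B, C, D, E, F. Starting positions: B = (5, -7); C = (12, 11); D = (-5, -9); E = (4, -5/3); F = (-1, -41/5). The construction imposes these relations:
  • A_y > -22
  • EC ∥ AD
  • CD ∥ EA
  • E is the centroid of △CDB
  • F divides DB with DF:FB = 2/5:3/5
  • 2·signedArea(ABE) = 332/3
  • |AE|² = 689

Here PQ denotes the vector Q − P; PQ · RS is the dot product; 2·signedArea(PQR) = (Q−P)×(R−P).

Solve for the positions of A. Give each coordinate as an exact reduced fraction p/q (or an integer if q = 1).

A = (-13, -65/3)

1. A_x = -13  [EC ∥ AD ∩ CD ∥ EA]
2. A_y = -65/3  [EC ∥ AD ∩ CD ∥ EA]
   → A = (-13, -65/3)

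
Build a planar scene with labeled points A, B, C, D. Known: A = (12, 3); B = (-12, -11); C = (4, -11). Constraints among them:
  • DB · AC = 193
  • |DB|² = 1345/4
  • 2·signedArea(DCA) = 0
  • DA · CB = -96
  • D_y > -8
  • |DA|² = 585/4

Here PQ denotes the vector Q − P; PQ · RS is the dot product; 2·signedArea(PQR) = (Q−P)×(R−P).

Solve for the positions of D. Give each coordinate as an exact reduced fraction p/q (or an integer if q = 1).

1. D_x = 6  [2·signedArea(DCA) = 0 ∩ DA · CB = -96]
2. D_y = -15/2  [2·signedArea(DCA) = 0 ∩ DA · CB = -96]
   → D = (6, -15/2)

D = (6, -15/2)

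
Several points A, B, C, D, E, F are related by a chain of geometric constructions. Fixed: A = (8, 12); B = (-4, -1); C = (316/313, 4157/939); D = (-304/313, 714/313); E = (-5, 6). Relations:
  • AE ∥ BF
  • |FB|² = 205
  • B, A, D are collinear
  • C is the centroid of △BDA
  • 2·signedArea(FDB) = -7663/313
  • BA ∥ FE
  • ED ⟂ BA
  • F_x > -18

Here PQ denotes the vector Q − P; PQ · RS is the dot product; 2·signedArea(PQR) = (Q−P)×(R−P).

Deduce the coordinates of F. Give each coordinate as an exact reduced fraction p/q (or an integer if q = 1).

F = (-17, -7)

1. F_x = -17  [BA ∥ FE ∩ AE ∥ BF]
2. F_y = -7  [BA ∥ FE ∩ AE ∥ BF]
   → F = (-17, -7)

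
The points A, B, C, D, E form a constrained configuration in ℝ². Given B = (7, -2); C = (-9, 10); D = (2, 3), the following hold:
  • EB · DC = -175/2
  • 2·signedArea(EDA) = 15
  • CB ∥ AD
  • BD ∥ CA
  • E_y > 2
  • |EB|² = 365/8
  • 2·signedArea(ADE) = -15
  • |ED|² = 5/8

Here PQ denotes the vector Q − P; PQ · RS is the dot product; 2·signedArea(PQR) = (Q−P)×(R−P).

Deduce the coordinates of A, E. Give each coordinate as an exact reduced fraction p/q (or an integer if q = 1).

1. A_x = -14  [CB ∥ AD ∩ BD ∥ CA]
2. A_y = 15  [CB ∥ AD ∩ BD ∥ CA]
   → A = (-14, 15)
3. E_x = 7/4  [EB · DC = -175/2 ∩ 2·signedArea(EDA) = 15]
4. E_y = 9/4  [EB · DC = -175/2 ∩ 2·signedArea(EDA) = 15]
   → E = (7/4, 9/4)

A = (-14, 15)
E = (7/4, 9/4)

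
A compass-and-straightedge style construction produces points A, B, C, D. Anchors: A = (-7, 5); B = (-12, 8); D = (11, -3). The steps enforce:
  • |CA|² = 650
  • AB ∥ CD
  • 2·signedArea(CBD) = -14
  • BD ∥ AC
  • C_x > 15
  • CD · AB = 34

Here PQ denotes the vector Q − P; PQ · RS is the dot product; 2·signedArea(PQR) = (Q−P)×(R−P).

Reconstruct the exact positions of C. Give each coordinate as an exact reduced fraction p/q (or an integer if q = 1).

C = (16, -6)

1. C_x = 16  [AB ∥ CD ∩ BD ∥ AC]
2. C_y = -6  [AB ∥ CD ∩ BD ∥ AC]
   → C = (16, -6)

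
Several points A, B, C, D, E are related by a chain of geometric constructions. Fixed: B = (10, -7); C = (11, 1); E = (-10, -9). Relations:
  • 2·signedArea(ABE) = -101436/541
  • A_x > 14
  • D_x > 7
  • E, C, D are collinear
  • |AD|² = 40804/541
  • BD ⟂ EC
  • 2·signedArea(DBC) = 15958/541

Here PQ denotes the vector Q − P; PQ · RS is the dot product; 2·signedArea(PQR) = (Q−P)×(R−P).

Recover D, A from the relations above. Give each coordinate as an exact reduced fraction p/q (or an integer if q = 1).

1. D_x = 3830/541  [E, C, D are collinear ∩ BD ⟂ EC]
2. D_y = -469/541  [E, C, D are collinear ∩ BD ⟂ EC]
   → D = (3830/541, -469/541)
3. A_x = 8072/541  [line 2·x + -20·y + 14876/541 = 0 ∩ |AD|² = 40804/541]
4. A_y = 1551/541  [line 2·x + -20·y + 14876/541 = 0 ∩ |AD|² = 40804/541]
   → A = (8072/541, 1551/541)

A = (8072/541, 1551/541)
D = (3830/541, -469/541)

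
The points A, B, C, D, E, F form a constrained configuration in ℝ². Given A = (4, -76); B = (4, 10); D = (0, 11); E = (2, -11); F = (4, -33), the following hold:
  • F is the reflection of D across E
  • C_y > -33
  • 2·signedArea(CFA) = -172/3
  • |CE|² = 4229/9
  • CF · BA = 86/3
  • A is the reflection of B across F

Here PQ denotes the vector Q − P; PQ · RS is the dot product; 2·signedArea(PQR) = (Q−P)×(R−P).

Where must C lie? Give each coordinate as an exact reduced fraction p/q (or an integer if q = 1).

C = (8/3, -98/3)

1. C_x = 8/3  [CF · BA = 86/3 ∩ 2·signedArea(CFA) = -172/3]
2. C_y = -98/3  [CF · BA = 86/3 ∩ 2·signedArea(CFA) = -172/3]
   → C = (8/3, -98/3)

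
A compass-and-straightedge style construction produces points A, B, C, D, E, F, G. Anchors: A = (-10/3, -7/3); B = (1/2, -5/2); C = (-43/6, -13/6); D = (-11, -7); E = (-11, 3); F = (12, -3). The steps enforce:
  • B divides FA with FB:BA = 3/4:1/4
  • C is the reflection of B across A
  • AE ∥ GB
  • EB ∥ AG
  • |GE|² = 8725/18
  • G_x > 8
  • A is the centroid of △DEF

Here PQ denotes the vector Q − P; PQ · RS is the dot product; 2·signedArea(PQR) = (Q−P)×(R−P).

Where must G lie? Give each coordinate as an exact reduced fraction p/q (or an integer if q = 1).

G = (49/6, -47/6)

1. G_x = 49/6  [AE ∥ GB ∩ EB ∥ AG]
2. G_y = -47/6  [AE ∥ GB ∩ EB ∥ AG]
   → G = (49/6, -47/6)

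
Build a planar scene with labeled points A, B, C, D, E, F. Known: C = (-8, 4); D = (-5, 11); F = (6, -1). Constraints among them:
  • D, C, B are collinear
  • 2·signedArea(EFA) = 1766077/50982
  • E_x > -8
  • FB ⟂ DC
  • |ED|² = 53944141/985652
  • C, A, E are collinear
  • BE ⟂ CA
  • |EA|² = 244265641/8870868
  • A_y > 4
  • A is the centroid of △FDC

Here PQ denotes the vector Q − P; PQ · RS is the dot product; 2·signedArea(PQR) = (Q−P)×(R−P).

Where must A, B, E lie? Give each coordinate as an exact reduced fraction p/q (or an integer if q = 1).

1. A_x = -7/3  [A is the centroid of △FDC]
2. A_y = 14/3  [A is the centroid of △FDC]
   → A = (-7/3, 14/3)
3. B_x = -443/58  [D, C, B are collinear ∩ FB ⟂ DC]
4. B_y = 281/58  [D, C, B are collinear ∩ FB ⟂ DC]
   → B = (-443/58, 281/58)
5. E_x = -128217/16994  [C, A, E are collinear ∩ BE ⟂ CA]
6. E_y = 34443/8497  [C, A, E are collinear ∩ BE ⟂ CA]
   → E = (-128217/16994, 34443/8497)

A = (-7/3, 14/3)
B = (-443/58, 281/58)
E = (-128217/16994, 34443/8497)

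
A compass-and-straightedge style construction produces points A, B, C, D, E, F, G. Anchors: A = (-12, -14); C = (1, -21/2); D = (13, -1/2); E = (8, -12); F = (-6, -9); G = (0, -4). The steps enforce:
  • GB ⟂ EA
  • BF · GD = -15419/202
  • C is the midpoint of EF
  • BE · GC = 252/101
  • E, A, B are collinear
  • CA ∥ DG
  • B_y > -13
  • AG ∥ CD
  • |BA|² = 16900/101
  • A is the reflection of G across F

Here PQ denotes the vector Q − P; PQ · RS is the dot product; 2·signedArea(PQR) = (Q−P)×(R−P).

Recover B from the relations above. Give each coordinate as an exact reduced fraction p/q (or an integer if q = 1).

1. B_x = 88/101  [E, A, B are collinear ∩ GB ⟂ EA]
2. B_y = -1284/101  [E, A, B are collinear ∩ GB ⟂ EA]
   → B = (88/101, -1284/101)

B = (88/101, -1284/101)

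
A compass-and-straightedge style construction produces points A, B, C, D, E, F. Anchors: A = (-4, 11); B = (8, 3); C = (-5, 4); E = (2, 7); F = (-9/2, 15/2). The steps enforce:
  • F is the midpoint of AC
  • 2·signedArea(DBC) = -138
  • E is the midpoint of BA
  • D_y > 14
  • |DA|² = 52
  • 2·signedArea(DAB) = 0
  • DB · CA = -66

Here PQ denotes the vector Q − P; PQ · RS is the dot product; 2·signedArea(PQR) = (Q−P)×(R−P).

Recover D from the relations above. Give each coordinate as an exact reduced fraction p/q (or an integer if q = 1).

D = (-10, 15)

1. D_x = -10  [2·signedArea(DAB) = 0 ∩ 2·signedArea(DBC) = -138]
2. D_y = 15  [2·signedArea(DAB) = 0 ∩ 2·signedArea(DBC) = -138]
   → D = (-10, 15)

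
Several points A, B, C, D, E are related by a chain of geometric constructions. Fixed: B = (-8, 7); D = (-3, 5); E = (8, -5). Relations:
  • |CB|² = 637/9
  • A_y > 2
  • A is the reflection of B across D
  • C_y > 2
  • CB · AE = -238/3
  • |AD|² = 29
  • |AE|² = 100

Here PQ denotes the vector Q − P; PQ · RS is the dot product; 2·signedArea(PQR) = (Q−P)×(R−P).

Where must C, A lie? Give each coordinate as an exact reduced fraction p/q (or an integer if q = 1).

A = (2, 3)
C = (-1, 7/3)

1. A_x = 2  [A is the reflection of B across D]
2. A_y = 3  [A is the reflection of B across D]
   → A = (2, 3)
3. C_x = -1  [line -6·x + 8·y + -74/3 = 0 ∩ |CB|² = 637/9]
4. C_y = 7/3  [line -6·x + 8·y + -74/3 = 0 ∩ |CB|² = 637/9]
   → C = (-1, 7/3)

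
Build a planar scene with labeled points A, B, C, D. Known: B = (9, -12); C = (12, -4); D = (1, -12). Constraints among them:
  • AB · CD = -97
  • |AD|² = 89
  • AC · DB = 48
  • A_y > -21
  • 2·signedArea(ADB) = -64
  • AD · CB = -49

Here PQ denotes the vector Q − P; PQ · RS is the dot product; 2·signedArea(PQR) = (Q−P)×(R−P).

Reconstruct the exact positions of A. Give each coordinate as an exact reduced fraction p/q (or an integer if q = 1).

1. A_x = 6  [AD · CB = -49 ∩ AC · DB = 48]
2. A_y = -20  [AD · CB = -49 ∩ AC · DB = 48]
   → A = (6, -20)

A = (6, -20)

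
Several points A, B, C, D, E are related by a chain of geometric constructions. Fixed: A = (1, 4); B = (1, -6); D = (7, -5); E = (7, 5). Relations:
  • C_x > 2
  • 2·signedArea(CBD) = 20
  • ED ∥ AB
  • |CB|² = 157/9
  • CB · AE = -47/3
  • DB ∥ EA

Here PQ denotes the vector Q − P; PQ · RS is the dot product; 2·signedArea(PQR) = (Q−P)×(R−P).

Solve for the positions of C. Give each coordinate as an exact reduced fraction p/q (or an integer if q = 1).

C = (3, -7/3)

1. C_x = 3  [CB · AE = -47/3 ∩ 2·signedArea(CBD) = 20]
2. C_y = -7/3  [CB · AE = -47/3 ∩ 2·signedArea(CBD) = 20]
   → C = (3, -7/3)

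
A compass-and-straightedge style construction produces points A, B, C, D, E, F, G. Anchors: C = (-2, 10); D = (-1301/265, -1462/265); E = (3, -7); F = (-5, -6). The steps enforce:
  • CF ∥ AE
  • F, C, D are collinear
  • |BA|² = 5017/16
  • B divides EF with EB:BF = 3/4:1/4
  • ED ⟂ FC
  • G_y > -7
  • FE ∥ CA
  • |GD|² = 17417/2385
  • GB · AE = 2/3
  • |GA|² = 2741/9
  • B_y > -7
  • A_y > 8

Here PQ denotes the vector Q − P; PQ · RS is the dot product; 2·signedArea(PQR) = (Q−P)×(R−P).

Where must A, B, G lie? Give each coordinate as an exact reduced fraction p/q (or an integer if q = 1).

1. A_x = 6  [CF ∥ AE ∩ FE ∥ CA]
2. A_y = 9  [CF ∥ AE ∩ FE ∥ CA]
   → A = (6, 9)
3. B_x = -3  [B divides EF with EB:BF = 3/4:1/4]
4. B_y = -25/4  [B divides EF with EB:BF = 3/4:1/4]
   → B = (-3, -25/4)
5. G_x = -7/3  [line 3·x + 16·y + 325/3 = 0 ∩ |GA|² = 2741/9]
6. G_y = -19/3  [line 3·x + 16·y + 325/3 = 0 ∩ |GA|² = 2741/9]
   → G = (-7/3, -19/3)

A = (6, 9)
B = (-3, -25/4)
G = (-7/3, -19/3)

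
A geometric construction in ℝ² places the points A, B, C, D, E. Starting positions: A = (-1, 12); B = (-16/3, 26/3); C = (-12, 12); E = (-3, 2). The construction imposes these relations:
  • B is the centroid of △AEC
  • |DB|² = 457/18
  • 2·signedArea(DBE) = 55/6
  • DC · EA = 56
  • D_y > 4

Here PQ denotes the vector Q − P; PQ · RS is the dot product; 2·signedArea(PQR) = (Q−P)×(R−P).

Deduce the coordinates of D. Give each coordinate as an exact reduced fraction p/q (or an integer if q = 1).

1. D_x = -5/2  [DC · EA = 56 ∩ 2·signedArea(DBE) = 55/6]
2. D_y = 9/2  [DC · EA = 56 ∩ 2·signedArea(DBE) = 55/6]
   → D = (-5/2, 9/2)

D = (-5/2, 9/2)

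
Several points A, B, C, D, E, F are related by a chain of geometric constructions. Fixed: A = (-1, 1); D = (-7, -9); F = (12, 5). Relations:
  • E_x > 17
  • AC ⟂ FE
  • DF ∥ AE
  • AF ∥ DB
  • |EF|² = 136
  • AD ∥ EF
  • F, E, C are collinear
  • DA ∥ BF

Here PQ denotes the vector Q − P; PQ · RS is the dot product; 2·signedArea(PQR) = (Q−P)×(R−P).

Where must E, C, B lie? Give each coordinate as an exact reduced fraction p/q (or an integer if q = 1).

B = (6, -5)
C = (231/34, -125/34)
E = (18, 15)

1. E_x = 18  [AD ∥ EF ∩ DF ∥ AE]
2. E_y = 15  [AD ∥ EF ∩ DF ∥ AE]
   → E = (18, 15)
3. C_x = 231/34  [F, E, C are collinear ∩ AC ⟂ FE]
4. C_y = -125/34  [F, E, C are collinear ∩ AC ⟂ FE]
   → C = (231/34, -125/34)
5. B_x = 6  [DA ∥ BF ∩ AF ∥ DB]
6. B_y = -5  [DA ∥ BF ∩ AF ∥ DB]
   → B = (6, -5)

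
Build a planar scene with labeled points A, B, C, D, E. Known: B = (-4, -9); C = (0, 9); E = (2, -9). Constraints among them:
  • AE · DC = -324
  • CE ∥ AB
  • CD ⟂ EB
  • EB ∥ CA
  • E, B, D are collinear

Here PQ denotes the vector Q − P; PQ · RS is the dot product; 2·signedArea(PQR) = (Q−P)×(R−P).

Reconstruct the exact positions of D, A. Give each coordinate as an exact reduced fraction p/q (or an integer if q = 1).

1. D_x = 0  [E, B, D are collinear ∩ CD ⟂ EB]
2. D_y = -9  [E, B, D are collinear ∩ CD ⟂ EB]
   → D = (0, -9)
3. A_x = -6  [CE ∥ AB ∩ EB ∥ CA]
4. A_y = 9  [CE ∥ AB ∩ EB ∥ CA]
   → A = (-6, 9)

A = (-6, 9)
D = (0, -9)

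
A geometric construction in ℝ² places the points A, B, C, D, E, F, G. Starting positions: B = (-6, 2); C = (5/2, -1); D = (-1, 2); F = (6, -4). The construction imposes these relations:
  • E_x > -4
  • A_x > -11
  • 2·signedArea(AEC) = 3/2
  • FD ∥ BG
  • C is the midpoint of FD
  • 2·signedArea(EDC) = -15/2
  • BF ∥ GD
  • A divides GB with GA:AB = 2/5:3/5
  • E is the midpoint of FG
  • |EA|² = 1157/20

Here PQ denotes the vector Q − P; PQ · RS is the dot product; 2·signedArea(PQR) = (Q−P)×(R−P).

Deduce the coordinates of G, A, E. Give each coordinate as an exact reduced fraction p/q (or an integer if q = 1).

1. G_x = -13  [BF ∥ GD ∩ FD ∥ BG]
2. G_y = 8  [BF ∥ GD ∩ FD ∥ BG]
   → G = (-13, 8)
3. A_x = -51/5  [A divides GB with GA:AB = 2/5:3/5]
4. A_y = 28/5  [A divides GB with GA:AB = 2/5:3/5]
   → A = (-51/5, 28/5)
5. E_x = -7/2  [E is the midpoint of FG]
6. E_y = 2  [E is the midpoint of FG]
   → E = (-7/2, 2)

A = (-51/5, 28/5)
E = (-7/2, 2)
G = (-13, 8)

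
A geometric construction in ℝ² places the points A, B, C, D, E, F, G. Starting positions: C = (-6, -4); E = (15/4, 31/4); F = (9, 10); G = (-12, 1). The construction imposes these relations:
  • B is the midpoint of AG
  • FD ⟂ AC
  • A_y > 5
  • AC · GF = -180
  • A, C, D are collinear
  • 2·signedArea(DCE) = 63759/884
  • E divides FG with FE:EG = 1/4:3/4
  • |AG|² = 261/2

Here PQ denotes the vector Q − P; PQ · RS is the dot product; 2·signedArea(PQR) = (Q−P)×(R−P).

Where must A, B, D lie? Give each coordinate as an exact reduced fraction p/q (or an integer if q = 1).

1. A_x = -3/2  [line -21·x + -9·y + 18 = 0 ∩ |AG|² = 261/2]
2. A_y = 11/2  [line -21·x + -9·y + 18 = 0 ∩ |AG|² = 261/2]
   → A = (-3/2, 11/2)
3. B_x = -27/4  [B is the midpoint of AG]
4. B_y = 13/4  [B is the midpoint of AG]
   → B = (-27/4, 13/4)
5. D_x = 957/442  [A, C, D are collinear ∩ FD ⟂ AC]
6. D_y = 5851/442  [A, C, D are collinear ∩ FD ⟂ AC]
   → D = (957/442, 5851/442)

A = (-3/2, 11/2)
B = (-27/4, 13/4)
D = (957/442, 5851/442)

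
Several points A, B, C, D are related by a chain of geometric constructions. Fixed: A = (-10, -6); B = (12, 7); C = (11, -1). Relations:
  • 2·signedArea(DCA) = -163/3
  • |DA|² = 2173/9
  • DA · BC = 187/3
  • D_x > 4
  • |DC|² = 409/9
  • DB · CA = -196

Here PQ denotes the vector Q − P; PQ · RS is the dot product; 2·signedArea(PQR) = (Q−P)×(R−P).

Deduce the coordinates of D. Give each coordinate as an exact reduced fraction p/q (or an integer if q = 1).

1. D_x = 13/3  [2·signedArea(DCA) = -163/3 ∩ DB · CA = -196]
2. D_y = 0  [2·signedArea(DCA) = -163/3 ∩ DB · CA = -196]
   → D = (13/3, 0)

D = (13/3, 0)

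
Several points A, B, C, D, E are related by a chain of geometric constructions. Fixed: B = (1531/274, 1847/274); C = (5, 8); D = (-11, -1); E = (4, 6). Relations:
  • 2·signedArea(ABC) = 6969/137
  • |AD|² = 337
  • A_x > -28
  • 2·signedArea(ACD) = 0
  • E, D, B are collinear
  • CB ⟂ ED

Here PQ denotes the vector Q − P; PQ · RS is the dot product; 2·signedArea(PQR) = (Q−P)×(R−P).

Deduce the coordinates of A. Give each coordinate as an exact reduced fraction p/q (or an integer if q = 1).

1. A_x = -27  [2·signedArea(ACD) = 0 ∩ 2·signedArea(ABC) = 6969/137]
2. A_y = -10  [2·signedArea(ACD) = 0 ∩ 2·signedArea(ABC) = 6969/137]
   → A = (-27, -10)

A = (-27, -10)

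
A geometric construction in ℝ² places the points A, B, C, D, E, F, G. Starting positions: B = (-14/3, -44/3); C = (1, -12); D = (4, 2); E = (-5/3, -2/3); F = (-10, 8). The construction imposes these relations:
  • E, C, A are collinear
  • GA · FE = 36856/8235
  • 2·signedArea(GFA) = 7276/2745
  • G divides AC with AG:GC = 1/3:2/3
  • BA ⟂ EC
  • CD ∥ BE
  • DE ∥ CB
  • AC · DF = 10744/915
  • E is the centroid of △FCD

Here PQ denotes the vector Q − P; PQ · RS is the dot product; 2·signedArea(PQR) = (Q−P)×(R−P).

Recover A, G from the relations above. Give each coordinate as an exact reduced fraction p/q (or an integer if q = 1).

1. A_x = 1187/915  [E, C, A are collinear ∩ BA ⟂ EC]
2. A_y = -12136/915  [E, C, A are collinear ∩ BA ⟂ EC]
   → A = (1187/915, -12136/915)
3. G_x = 3289/2745  [G divides AC with AG:GC = 1/3:2/3]
4. G_y = -35252/2745  [G divides AC with AG:GC = 1/3:2/3]
   → G = (3289/2745, -35252/2745)

A = (1187/915, -12136/915)
G = (3289/2745, -35252/2745)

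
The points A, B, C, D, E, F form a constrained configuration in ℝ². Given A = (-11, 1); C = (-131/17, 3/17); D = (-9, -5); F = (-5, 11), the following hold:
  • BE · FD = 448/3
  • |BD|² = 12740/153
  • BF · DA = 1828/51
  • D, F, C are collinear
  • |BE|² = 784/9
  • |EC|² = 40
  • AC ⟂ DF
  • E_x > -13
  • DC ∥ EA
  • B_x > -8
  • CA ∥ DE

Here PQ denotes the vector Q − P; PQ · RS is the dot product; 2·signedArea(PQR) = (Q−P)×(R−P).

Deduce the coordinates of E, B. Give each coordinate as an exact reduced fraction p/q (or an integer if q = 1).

1. E_x = -209/17  [DC ∥ EA ∩ CA ∥ DE]
2. E_y = -71/17  [DC ∥ EA ∩ CA ∥ DE]
   → E = (-209/17, -71/17)
3. B_x = -403/51  [BF · DA = 1828/51 ∩ BE · FD = 448/3]
4. B_y = 69/17  [BF · DA = 1828/51 ∩ BE · FD = 448/3]
   → B = (-403/51, 69/17)

B = (-403/51, 69/17)
E = (-209/17, -71/17)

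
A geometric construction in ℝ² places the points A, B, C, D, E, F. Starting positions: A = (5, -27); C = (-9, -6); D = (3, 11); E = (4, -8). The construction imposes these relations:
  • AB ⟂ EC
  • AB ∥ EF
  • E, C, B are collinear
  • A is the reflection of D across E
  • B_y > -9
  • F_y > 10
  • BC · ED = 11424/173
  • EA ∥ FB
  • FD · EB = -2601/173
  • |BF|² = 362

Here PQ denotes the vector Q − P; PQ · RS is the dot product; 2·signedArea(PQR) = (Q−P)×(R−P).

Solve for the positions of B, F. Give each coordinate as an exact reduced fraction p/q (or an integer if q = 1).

B = (1355/173, -1486/173)
F = (1182/173, 1801/173)

1. B_x = 1355/173  [E, C, B are collinear ∩ AB ⟂ EC]
2. B_y = -1486/173  [E, C, B are collinear ∩ AB ⟂ EC]
   → B = (1355/173, -1486/173)
3. F_x = 1182/173  [EA ∥ FB ∩ AB ∥ EF]
4. F_y = 1801/173  [EA ∥ FB ∩ AB ∥ EF]
   → F = (1182/173, 1801/173)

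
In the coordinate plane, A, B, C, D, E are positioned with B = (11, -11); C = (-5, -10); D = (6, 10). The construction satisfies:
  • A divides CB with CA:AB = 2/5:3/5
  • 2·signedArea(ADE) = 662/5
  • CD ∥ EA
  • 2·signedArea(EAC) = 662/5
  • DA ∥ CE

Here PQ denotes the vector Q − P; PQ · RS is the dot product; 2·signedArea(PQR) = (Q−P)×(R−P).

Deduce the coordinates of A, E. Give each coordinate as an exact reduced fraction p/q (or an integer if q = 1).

1. A_x = 7/5  [A divides CB with CA:AB = 2/5:3/5]
2. A_y = -52/5  [A divides CB with CA:AB = 2/5:3/5]
   → A = (7/5, -52/5)
3. E_x = -48/5  [CD ∥ EA ∩ DA ∥ CE]
4. E_y = -152/5  [CD ∥ EA ∩ DA ∥ CE]
   → E = (-48/5, -152/5)

A = (7/5, -52/5)
E = (-48/5, -152/5)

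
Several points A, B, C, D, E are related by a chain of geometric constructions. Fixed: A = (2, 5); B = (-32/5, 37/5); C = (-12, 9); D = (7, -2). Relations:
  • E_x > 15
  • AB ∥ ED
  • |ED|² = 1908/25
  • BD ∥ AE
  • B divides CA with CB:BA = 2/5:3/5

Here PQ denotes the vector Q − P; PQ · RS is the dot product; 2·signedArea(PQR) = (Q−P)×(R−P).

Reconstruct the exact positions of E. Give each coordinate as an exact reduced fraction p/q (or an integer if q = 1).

E = (77/5, -22/5)

1. E_x = 77/5  [AB ∥ ED ∩ BD ∥ AE]
2. E_y = -22/5  [AB ∥ ED ∩ BD ∥ AE]
   → E = (77/5, -22/5)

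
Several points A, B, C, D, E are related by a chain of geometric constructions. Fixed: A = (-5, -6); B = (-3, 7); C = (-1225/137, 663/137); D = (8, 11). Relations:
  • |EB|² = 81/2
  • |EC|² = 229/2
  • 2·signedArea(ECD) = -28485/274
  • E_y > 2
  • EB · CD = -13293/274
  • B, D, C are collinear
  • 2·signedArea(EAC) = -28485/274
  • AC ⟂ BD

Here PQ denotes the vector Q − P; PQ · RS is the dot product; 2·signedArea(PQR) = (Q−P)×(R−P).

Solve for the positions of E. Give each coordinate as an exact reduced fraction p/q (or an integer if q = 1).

1. E_x = 3/2  [2·signedArea(ECD) = -28485/274 ∩ 2·signedArea(EAC) = -28485/274]
2. E_y = 5/2  [2·signedArea(ECD) = -28485/274 ∩ 2·signedArea(EAC) = -28485/274]
   → E = (3/2, 5/2)

E = (3/2, 5/2)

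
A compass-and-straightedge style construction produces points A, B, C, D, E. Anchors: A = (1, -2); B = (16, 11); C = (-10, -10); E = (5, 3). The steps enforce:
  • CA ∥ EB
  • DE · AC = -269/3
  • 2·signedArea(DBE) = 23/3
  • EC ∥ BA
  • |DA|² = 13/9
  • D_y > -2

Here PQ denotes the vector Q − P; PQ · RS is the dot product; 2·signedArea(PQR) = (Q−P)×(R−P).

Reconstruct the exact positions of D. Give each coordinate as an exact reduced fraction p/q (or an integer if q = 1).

D = (0, -4/3)

1. D_x = 0  [2·signedArea(DBE) = 23/3 ∩ DE · AC = -269/3]
2. D_y = -4/3  [2·signedArea(DBE) = 23/3 ∩ DE · AC = -269/3]
   → D = (0, -4/3)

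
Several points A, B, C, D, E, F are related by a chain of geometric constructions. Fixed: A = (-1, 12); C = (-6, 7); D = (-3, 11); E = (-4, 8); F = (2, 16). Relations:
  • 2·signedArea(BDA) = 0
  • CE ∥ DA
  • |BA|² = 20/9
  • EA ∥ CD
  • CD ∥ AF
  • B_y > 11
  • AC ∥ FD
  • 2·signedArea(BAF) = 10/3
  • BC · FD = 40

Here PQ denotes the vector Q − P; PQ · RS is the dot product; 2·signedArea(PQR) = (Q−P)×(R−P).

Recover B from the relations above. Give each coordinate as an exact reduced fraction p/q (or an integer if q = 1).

1. B_x = -7/3  [2·signedArea(BDA) = 0 ∩ 2·signedArea(BAF) = 10/3]
2. B_y = 34/3  [2·signedArea(BDA) = 0 ∩ 2·signedArea(BAF) = 10/3]
   → B = (-7/3, 34/3)

B = (-7/3, 34/3)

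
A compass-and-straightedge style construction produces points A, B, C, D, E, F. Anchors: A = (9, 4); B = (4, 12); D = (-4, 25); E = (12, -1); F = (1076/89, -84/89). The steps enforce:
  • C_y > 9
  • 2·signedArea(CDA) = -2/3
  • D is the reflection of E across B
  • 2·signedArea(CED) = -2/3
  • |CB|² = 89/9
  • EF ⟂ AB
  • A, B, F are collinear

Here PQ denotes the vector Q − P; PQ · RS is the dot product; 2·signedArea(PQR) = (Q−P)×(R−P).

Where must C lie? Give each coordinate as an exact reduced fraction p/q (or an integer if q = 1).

C = (17/3, 28/3)

1. C_x = 17/3  [2·signedArea(CED) = -2/3 ∩ 2·signedArea(CDA) = -2/3]
2. C_y = 28/3  [2·signedArea(CED) = -2/3 ∩ 2·signedArea(CDA) = -2/3]
   → C = (17/3, 28/3)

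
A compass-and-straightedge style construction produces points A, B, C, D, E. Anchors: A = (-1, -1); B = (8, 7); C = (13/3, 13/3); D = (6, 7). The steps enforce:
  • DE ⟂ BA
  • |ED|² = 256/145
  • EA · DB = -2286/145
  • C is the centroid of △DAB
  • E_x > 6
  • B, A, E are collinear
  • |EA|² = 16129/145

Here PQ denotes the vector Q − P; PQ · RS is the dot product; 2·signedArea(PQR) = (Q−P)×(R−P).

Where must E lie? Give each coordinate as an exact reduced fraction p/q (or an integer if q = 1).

E = (998/145, 871/145)

1. E_x = 998/145  [B, A, E are collinear ∩ DE ⟂ BA]
2. E_y = 871/145  [B, A, E are collinear ∩ DE ⟂ BA]
   → E = (998/145, 871/145)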